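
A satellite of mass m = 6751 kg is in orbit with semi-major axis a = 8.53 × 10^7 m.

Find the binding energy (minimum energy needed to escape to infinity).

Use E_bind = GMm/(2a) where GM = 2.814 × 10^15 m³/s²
a = 8.53 × 10^7 m
GM = 2.814 × 10^15 m³/s²
m = 6751 kg
GMm = 2.814 × 10^15 × 6751 = 1.89973 × 10^19 m³·kg/s²
2a = 1.706 × 10^8 m
E_bind = GMm/(2a) = 1.11356 × 10^11 J ≈ 111.4 GJ

Final answer: 111.4 GJ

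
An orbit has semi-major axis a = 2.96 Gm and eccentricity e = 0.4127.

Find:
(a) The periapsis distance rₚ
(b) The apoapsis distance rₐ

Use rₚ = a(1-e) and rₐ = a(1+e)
a = 2.96 Gm = 2.96 × 10^9 m
e = 0.4127:  1 − e = 0.5873,  1 + e = 1.4127
(a) rₚ = a(1 − e) = 2.96 × 10^9 m × 0.5873 = 1.73841 × 10^9 m ≈ 1.738 Gm
(b) rₐ = a(1 + e) = 2.96 × 10^9 m × 1.4127 = 4.18159 × 10^9 m ≈ 4.182 Gm

Final answer:
(a) rₚ = 1.738 Gm
(b) rₐ = 4.182 Gm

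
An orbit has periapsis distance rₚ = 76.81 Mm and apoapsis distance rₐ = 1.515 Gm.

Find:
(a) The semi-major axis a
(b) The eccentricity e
rₚ = 76.81 Mm = 7.681 × 10^7 m
rₐ = 1.515 Gm = 1.515 × 10^9 m
(a) a = (rₚ + rₐ)/2 = 7.95905 × 10^8 m ≈ 795.9 Mm
(b) e = (rₐ − rₚ)/(rₐ + rₚ) = (1.43819 × 10^9) / (1.59181 × 10^9) = 0.903494

Final answer:
(a) a = 795.9 Mm
(b) e = 0.9035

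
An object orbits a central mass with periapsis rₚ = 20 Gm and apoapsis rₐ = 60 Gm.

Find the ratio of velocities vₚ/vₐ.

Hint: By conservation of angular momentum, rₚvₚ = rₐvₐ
rₚ = 20 Gm = 2 × 10^10 m
rₐ = 60 Gm = 6 × 10^10 m
rₚvₚ = rₐvₐ  ⇒  vₚ/vₐ = rₐ/rₚ
vₚ/vₐ = (6 × 10^10) / (2 × 10^10) = 3

Final answer: vₚ/vₐ = 3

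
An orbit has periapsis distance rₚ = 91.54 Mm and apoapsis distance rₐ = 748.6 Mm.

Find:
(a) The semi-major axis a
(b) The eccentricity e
rₚ = 91.54 Mm = 9.154 × 10^7 m
rₐ = 748.6 Mm = 7.486 × 10^8 m
(a) a = (rₚ + rₐ)/2 = 4.2007 × 10^8 m ≈ 420.1 Mm
(b) e = (rₐ − rₚ)/(rₐ + rₚ) = (6.5706 × 10^8) / (8.4014 × 10^8) = 0.782084

Final answer:
(a) a = 420.1 Mm
(b) e = 0.7821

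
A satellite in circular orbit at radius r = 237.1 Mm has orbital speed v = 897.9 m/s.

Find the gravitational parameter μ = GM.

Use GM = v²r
r = 237.1 Mm = 2.371 × 10^8 m
v = 897.9 m/s
v² = 806224 m²/s²
GM = v²r = 806224 × 2.371 × 10^8 = 1.91156 × 10^14 m³/s²
GM ≈ 1.912 × 10^14 m³/s²

Final answer: GM = 1.912 × 10^14 m³/s²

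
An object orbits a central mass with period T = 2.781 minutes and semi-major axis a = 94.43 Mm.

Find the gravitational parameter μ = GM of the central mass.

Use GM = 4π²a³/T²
T = 2.781 minutes = 166.86 s
a = 94.43 Mm = 9.443 × 10^7 m
a³ = 8.42035 × 10^23 m³
T² = 27842.3 s²
GM = 4π² × (8.42035 × 10^23) / 27842.3 = 1.19395 × 10^21 m³/s²
GM ≈ 1.194 × 10^21 m³/s²

Final answer: GM = 1.194 × 10^21 m³/s²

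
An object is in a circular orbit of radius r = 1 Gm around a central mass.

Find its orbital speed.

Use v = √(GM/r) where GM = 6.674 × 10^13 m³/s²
r = 1 Gm = 1 × 10^9 m
GM = 6.674 × 10^13 m³/s²
GM/r = (6.674 × 10^13) / (1 × 10^9) = 66740 m²/s²
v = √(GM/r) = 258.341 m/s ≈ 258.3 m/s

Final answer: 258.3 m/s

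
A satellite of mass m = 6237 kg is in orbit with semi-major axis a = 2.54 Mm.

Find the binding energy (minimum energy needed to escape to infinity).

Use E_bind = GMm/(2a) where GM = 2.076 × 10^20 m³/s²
a = 2.54 Mm = 2.54 × 10^6 m
GM = 2.076 × 10^20 m³/s²
m = 6237 kg
GMm = 2.076 × 10^20 × 6237 = 1.2948 × 10^24 m³·kg/s²
2a = 5.08 × 10^6 m
E_bind = GMm/(2a) = 2.54882 × 10^17 J ≈ 254.9 PJ

Final answer: 254.9 PJ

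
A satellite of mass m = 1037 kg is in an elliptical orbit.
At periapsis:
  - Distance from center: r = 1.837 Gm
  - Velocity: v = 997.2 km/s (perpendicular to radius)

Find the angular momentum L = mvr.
r = 1.837 Gm = 1.837 × 10^9 m
v = 997.2 km/s = 997200 m/s
vr = 997200 × 1.837 × 10^9 = 1.83186 × 10^15 m²/s
L = m × vr = 1037 × 1.83186 × 10^15 = 1.89964 × 10^18 kg·m²/s ≈ 1.9 × 10^18 kg·m²/s

Final answer: L = 1.9 × 10^18 kg·m²/s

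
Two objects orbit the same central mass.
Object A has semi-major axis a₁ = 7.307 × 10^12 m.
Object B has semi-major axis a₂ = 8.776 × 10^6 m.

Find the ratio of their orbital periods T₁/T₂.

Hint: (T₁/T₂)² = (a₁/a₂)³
a₁ = 7.307 × 10^12 m
a₂ = 8.776 × 10^6 m
a₁/a₂ = 832612
T₁/T₂ = (a₁/a₂)^(3/2) = (832612)^1.5 = 7.59738 × 10^8

Final answer: T₁/T₂ = 7.597 × 10^8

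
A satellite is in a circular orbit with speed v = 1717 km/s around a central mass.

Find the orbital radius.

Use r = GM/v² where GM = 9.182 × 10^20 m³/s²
v = 1717 km/s = 1.717 × 10^6 m/s
GM = 9.182 × 10^20 m³/s²
v² = 2.94809 × 10^12 m²/s²
r = GM/v² = (9.182 × 10^20) / (2.94809 × 10^12) = 3.11456 × 10^8 m ≈ 311.5 Mm

Final answer: 311.5 Mm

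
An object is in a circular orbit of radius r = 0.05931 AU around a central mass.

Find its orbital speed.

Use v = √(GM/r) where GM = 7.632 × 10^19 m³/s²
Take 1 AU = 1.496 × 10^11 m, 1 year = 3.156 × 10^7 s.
r = 0.05931 AU = 8.87278 × 10^9 m
GM = 7.632 × 10^19 m³/s²
GM/r = (7.632 × 10^19) / (8.87278 × 10^9) = 8.60159 × 10^9 m²/s²
v = √(GM/r) = 92744.8 m/s ≈ 19.57 AU/year

Final answer: 19.57 AU/year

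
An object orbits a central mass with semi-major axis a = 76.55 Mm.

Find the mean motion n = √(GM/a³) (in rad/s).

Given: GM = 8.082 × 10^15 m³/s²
a = 76.55 Mm = 7.655 × 10^7 m
GM = 8.082 × 10^15 m³/s²
a³ = 4.48576 × 10^23 m³
GM/a³ = (8.082 × 10^15) / (4.48576 × 10^23) = 1.8017 × 10^-8 s⁻²
n = √(GM/a³) = 0.000134228 rad/s ≈ 0.0001342 rad/s

Final answer: n = 0.0001342 rad/s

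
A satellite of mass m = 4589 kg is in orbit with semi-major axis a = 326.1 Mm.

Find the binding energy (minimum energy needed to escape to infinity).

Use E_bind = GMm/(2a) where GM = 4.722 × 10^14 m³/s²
a = 326.1 Mm = 3.261 × 10^8 m
GM = 4.722 × 10^14 m³/s²
m = 4589 kg
GMm = 4.722 × 10^14 × 4589 = 2.16693 × 10^18 m³·kg/s²
2a = 6.522 × 10^8 m
E_bind = GMm/(2a) = 3.32249 × 10^9 J ≈ 3.322 GJ

Final answer: 3.322 GJ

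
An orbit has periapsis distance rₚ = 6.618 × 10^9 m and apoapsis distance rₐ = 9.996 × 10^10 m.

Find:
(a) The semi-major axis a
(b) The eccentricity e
rₚ = 6.618 × 10^9 m
rₐ = 9.996 × 10^10 m
(a) a = (rₚ + rₐ)/2 = 5.3289 × 10^10 m ≈ 5.329 × 10^10 m
(b) e = (rₐ − rₚ)/(rₐ + rₚ) = (9.3342 × 10^10) / (1.06578 × 10^11) = 0.875809

Final answer:
(a) a = 5.329 × 10^10 m
(b) e = 0.8758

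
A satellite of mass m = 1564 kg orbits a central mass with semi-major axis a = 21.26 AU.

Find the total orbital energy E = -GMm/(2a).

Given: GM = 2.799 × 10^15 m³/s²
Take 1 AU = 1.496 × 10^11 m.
a = 21.26 AU = 3.1805 × 10^12 m
GM = 2.799 × 10^15 m³/s²
2a = 6.36099 × 10^12 m
GMm = 2.799 × 10^15 × 1564 = 4.37764 × 10^18 m³·kg/s²
E = −GMm/(2a) = -688200 J ≈ -688.2 kJ

Final answer: -688.2 kJ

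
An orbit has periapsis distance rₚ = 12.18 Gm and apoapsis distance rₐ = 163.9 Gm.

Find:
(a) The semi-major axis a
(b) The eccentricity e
rₚ = 12.18 Gm = 1.218 × 10^10 m
rₐ = 163.9 Gm = 1.639 × 10^11 m
(a) a = (rₚ + rₐ)/2 = 8.804 × 10^10 m ≈ 88.04 Gm
(b) e = (rₐ − rₚ)/(rₐ + rₚ) = (1.5172 × 10^11) / (1.7608 × 10^11) = 0.861654

Final answer:
(a) a = 88.04 Gm
(b) e = 0.8617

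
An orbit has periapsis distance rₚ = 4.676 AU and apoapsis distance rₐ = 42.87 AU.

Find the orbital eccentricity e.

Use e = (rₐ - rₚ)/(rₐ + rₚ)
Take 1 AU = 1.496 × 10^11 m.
rₚ = 4.676 AU = 6.9953 × 10^11 m
rₐ = 42.87 AU = 6.41335 × 10^12 m
rₐ − rₚ = 5.71382 × 10^12 m
rₐ + rₚ = 7.11288 × 10^12 m
e = (rₐ − rₚ)/(rₐ + rₚ) = 0.803306

Final answer: e = 0.8033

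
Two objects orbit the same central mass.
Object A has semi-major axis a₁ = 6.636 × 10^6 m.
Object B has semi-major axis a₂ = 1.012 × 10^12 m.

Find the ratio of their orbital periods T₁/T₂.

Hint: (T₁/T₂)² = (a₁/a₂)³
a₁ = 6.636 × 10^6 m
a₂ = 1.012 × 10^12 m
a₁/a₂ = 6.55731 × 10^-6
T₁/T₂ = (a₁/a₂)^(3/2) = (6.55731 × 10^-6)^1.5 = 1.67915 × 10^-8

Final answer: T₁/T₂ = 1.679 × 10^-8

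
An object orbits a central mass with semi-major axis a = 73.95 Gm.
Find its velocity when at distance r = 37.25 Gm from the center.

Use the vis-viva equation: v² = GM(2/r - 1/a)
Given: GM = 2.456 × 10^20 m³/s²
a = 73.95 Gm = 7.395 × 10^10 m
r = 37.25 Gm = 3.725 × 10^10 m
GM = 2.456 × 10^20 m³/s²
2/r − 1/a = 5.36913 × 10^-11 − 1.35227 × 10^-11 = 4.01686 × 10^-11 m⁻¹
v² = GM (2/r − 1/a) = 9.86541 × 10^9 m²/s²
v = 99324.8 m/s ≈ 99.32 km/s

Final answer: 99.32 km/s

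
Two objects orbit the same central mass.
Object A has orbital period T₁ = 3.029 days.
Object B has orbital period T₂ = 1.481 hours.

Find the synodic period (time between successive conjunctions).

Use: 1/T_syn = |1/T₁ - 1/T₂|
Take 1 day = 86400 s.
T₁ = 3.029 days = 261706 s
T₂ = 1.481 hours = 5331.6 s
1/T₁ = 3.82109 × 10^-6 s⁻¹
1/T₂ = 0.000187561 s⁻¹
|1/T₁ − 1/T₂| = 0.00018374 s⁻¹
T_syn = 1 / |1/T₁ − 1/T₂| = 5442.48 s ≈ 1.512 hours

Final answer: T_syn = 1.512 hours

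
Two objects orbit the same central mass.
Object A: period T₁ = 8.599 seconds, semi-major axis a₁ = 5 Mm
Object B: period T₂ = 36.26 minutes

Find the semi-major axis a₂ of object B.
T₁ = 8.599 seconds
T₂ = 36.26 minutes = 2175.6 s
a₁ = 5 Mm = 5 × 10^6 m
Kepler's third law: (T₂/T₁)² = (a₂/a₁)³  ⇒  a₂ = a₁ (T₂/T₁)^(2/3)
T₂/T₁ = 253.006
(T₂/T₁)^(2/3) = 40.0025
a₂ = 5 × 10^6 m × 40.0025 = 2.00013 × 10^8 m ≈ 200 Mm

Final answer: a₂ = 200 Mm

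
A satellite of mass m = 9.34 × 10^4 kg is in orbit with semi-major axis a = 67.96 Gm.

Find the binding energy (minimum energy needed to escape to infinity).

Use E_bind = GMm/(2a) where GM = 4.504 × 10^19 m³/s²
a = 67.96 Gm = 6.796 × 10^10 m
GM = 4.504 × 10^19 m³/s²
m = 9.34 × 10^4 kg
GMm = 4.504 × 10^19 × 93400 = 4.20674 × 10^24 m³·kg/s²
2a = 1.3592 × 10^11 m
E_bind = GMm/(2a) = 3.09501 × 10^13 J ≈ 30.95 TJ

Final answer: 30.95 TJ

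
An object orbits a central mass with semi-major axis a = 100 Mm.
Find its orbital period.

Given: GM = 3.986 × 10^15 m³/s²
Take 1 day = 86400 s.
a = 100 Mm = 1 × 10^8 m
GM = 3.986 × 10^15 m³/s²
a³ = 1 × 10^24 m³
T = 2π √(a³/GM) = 2π √((1 × 10^24) / (3.986 × 10^15)) = 2π × 15839.1 s
T = 99520.2 s ≈ 1.152 days

Final answer: 1.152 days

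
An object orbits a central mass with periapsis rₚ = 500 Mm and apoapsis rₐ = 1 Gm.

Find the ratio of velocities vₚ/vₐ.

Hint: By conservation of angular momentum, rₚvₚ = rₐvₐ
rₚ = 500 Mm = 5 × 10^8 m
rₐ = 1 Gm = 1 × 10^9 m
rₚvₚ = rₐvₐ  ⇒  vₚ/vₐ = rₐ/rₚ
vₚ/vₐ = (1 × 10^9) / (5 × 10^8) = 2

Final answer: vₚ/vₐ = 2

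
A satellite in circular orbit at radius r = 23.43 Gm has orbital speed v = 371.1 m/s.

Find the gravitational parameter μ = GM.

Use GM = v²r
r = 23.43 Gm = 2.343 × 10^10 m
v = 371.1 m/s
v² = 137715 m²/s²
GM = v²r = 137715 × 2.343 × 10^10 = 3.22667 × 10^15 m³/s²
GM ≈ 3.227 × 10^15 m³/s²

Final answer: GM = 3.227 × 10^15 m³/s²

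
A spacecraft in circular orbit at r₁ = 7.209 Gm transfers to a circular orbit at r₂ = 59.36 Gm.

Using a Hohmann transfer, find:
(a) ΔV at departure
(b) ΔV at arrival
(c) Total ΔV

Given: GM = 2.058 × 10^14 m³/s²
r₁ = 7.209 Gm = 7.209 × 10^9 m
r₂ = 59.36 Gm = 5.936 × 10^10 m
GM = 2.058 × 10^14 m³/s²
Transfer ellipse: a_t = (r₁ + r₂)/2 = 3.32845 × 10^10 m
Circular speed at r₁: v₁ = √(GM/r₁) = 168.96 m/s
Transfer speed at r₁ (periapsis): v₁ₜ = √(GM(2/r₁ − 1/a_t)) = 225.637 m/s
(a) ΔV₁ = v₁ₜ − v₁ = 56.6769 m/s ≈ 56.68 m/s
Circular speed at r₂: v₂ = √(GM/r₂) = 58.8811 m/s
Transfer speed at r₂ (apoapsis): v₂ₜ = √(GM(2/r₂ − 1/a_t)) = 27.4026 m/s
(b) ΔV₂ = v₂ − v₂ₜ = 31.4784 m/s ≈ 31.48 m/s
(c) ΔV_total = ΔV₁ + ΔV₂ = 88.1554 m/s ≈ 88.16 m/s

Final answer:
(a) ΔV₁ = 56.68 m/s
(b) ΔV₂ = 31.48 m/s
(c) ΔV_total = 88.16 m/s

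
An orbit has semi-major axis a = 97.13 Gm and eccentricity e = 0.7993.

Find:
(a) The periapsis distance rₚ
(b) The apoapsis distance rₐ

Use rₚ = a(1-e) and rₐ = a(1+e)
a = 97.13 Gm = 9.713 × 10^10 m
e = 0.7993:  1 − e = 0.2007,  1 + e = 1.7993
(a) rₚ = a(1 − e) = 9.713 × 10^10 m × 0.2007 = 1.9494 × 10^10 m ≈ 19.49 Gm
(b) rₐ = a(1 + e) = 9.713 × 10^10 m × 1.7993 = 1.74766 × 10^11 m ≈ 174.8 Gm

Final answer:
(a) rₚ = 19.49 Gm
(b) rₐ = 174.8 Gm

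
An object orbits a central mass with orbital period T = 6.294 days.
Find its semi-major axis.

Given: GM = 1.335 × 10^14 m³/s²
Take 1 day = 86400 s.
T = 6.294 days = 543802 s
GM = 1.335 × 10^14 m³/s²
Kepler's third law: a³ = GM T² / (4π²)
T² = 2.9572 × 10^11 s²
a³ = (1.335 × 10^14) × (2.9572 × 10^11) / (4π²) = 1.00001 × 10^24 m³
a = (a³)^(1/3) = 1 × 10^8 m ≈ 100 Mm

Final answer: 100 Mm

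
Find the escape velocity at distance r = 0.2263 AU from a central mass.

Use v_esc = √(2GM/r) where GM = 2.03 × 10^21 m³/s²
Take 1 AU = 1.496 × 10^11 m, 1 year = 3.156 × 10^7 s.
r = 0.2263 AU = 3.38545 × 10^10 m
GM = 2.03 × 10^21 m³/s²
2GM/r = 2 × (2.03 × 10^21) / (3.38545 × 10^10) = 1.19925 × 10^11 m²/s²
v_esc = √(2GM/r) = 346302 m/s ≈ 73.06 AU/year

Final answer: 73.06 AU/year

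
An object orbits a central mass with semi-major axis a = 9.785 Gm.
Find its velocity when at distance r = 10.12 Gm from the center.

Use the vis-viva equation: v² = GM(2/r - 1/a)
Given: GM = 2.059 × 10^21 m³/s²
a = 9.785 Gm = 9.785 × 10^9 m
r = 10.12 Gm = 1.012 × 10^10 m
GM = 2.059 × 10^21 m³/s²
2/r − 1/a = 1.97628 × 10^-10 − 1.02197 × 10^-10 = 9.54312 × 10^-11 m⁻¹
v² = GM (2/r − 1/a) = 1.96493 × 10^11 m²/s²
v = 443275 m/s ≈ 443.3 km/s

Final answer: 443.3 km/s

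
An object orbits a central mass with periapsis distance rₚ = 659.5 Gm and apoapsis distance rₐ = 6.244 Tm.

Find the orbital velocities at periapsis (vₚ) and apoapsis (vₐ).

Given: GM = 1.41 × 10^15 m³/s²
rₚ = 659.5 Gm = 6.595 × 10^11 m
rₐ = 6.244 Tm = 6.244 × 10^12 m
GM = 1.41 × 10^15 m³/s²
a = (rₚ + rₐ)/2 = 3.45175 × 10^12 m
Vis-viva: v² = GM (2/r − 1/a)
vₚ² = 1.41 × 10^15 × (3.0326 × 10^-12 − 2.89708 × 10^-13) = 3867.48 m²/s²
vₚ = 62.1891 m/s ≈ 62.19 m/s
vₐ² = 1.41 × 10^15 × (3.20307 × 10^-13 − 2.89708 × 10^-13) = 43.1451 m²/s²
vₐ = 6.56849 m/s ≈ 6.568 m/s

Final answer: vₚ = 62.19 m/s, vₐ = 6.568 m/s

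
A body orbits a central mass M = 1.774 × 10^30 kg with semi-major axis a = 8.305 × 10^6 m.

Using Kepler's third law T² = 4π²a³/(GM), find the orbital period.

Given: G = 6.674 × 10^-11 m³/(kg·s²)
M = 1.774 × 10^30 kg
GM = G × M = 6.674 × 10^-11 × 1.774 × 10^30 = 1.18397 × 10^20 m³/s²
a = 8.305 × 10^6 m
a³ = 5.72821 × 10^20 m³
T = 2π √(a³/GM) = 2π √((5.72821 × 10^20) / (1.18397 × 10^20)) = 2π × 2.19958 s
T = 13.8204 s ≈ 13.82 seconds

Final answer: 13.82 seconds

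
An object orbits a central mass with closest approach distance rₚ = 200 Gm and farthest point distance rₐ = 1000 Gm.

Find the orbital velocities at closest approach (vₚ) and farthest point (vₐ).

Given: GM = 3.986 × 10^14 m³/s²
rₚ = 200 Gm = 2 × 10^11 m
rₐ = 1000 Gm = 1 × 10^12 m
GM = 3.986 × 10^14 m³/s²
a = (rₚ + rₐ)/2 = 6 × 10^11 m
Vis-viva: v² = GM (2/r − 1/a)
vₚ² = 3.986 × 10^14 × (1 × 10^-11 − 1.66667 × 10^-12) = 3321.67 m²/s²
vₚ = 57.6339 m/s ≈ 57.63 m/s
vₐ² = 3.986 × 10^14 × (2 × 10^-12 − 1.66667 × 10^-12) = 132.867 m²/s²
vₐ = 11.5268 m/s ≈ 11.53 m/s

Final answer: vₚ = 57.63 m/s, vₐ = 11.53 m/s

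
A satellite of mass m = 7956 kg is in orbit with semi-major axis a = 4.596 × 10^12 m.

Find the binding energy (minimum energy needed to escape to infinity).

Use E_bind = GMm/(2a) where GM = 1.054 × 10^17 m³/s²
a = 4.596 × 10^12 m
GM = 1.054 × 10^17 m³/s²
m = 7956 kg
GMm = 1.054 × 10^17 × 7956 = 8.38562 × 10^20 m³·kg/s²
2a = 9.192 × 10^12 m
E_bind = GMm/(2a) = 9.12274 × 10^7 J ≈ 91.23 MJ

Final answer: 91.23 MJ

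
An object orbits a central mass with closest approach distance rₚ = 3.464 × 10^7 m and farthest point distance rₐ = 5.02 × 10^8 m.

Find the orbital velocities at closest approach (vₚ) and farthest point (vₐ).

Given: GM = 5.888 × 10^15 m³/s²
rₚ = 3.464 × 10^7 m
rₐ = 5.02 × 10^8 m
GM = 5.888 × 10^15 m³/s²
a = (rₚ + rₐ)/2 = 2.6832 × 10^8 m
Vis-viva: v² = GM (2/r − 1/a)
vₚ² = 5.888 × 10^15 × (5.77367 × 10^-8 − 3.72689 × 10^-9) = 3.1801 × 10^8 m²/s²
vₚ = 17832.8 m/s ≈ 17.83 km/s
vₐ² = 5.888 × 10^15 × (3.98406 × 10^-9 − 3.72689 × 10^-9) = 1.51422 × 10^6 m²/s²
vₐ = 1230.54 m/s ≈ 1.231 km/s

Final answer: vₚ = 17.83 km/s, vₐ = 1.231 km/s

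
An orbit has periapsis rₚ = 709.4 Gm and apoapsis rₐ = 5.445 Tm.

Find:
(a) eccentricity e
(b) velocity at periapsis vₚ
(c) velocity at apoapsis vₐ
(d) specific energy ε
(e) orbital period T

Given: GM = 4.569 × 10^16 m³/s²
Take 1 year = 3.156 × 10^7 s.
rₚ = 709.4 Gm = 7.094 × 10^11 m
rₐ = 5.445 Tm = 5.445 × 10^12 m
GM = 4.569 × 10^16 m³/s²
a = (rₚ + rₐ)/2 = 3.0772 × 10^12 m
e = (rₐ − rₚ)/(rₐ + rₚ) = (4.7356 × 10^12) / (6.1544 × 10^12) = 0.769466
(a) e = 0.769466 ≈ 0.7695
(b) vₚ² = GM (2/rₚ − 1/a) = 4.569 × 10^16 × (2.81928 × 10^-12 − 3.24971 × 10^-13) = 113965 m²/s²;  vₚ = 337.587 m/s ≈ 337.6 m/s
(c) vₐ² = GM (2/rₐ − 1/a) = 4.569 × 10^16 × (3.67309 × 10^-13 − 3.24971 × 10^-13) = 1934.46 m²/s²;  vₐ = 43.9824 m/s ≈ 43.98 m/s
(d) 2a = 6.1544 × 10^12 m;  ε = −GM/(2a) = -7423.96 J/kg ≈ -7.424 kJ/kg
(e) a³ = 2.91385 × 10^37 m³;  T = 2π √(a³/GM) = 2π × 2.52536 × 10^10 s = 1.58673 × 10^11 s ≈ 5028 years

Final answer:
(a) eccentricity e = 0.7695
(b) velocity at periapsis vₚ = 337.6 m/s
(c) velocity at apoapsis vₐ = 43.98 m/s
(d) specific energy ε = -7.424 kJ/kg
(e) orbital period T = 5028 years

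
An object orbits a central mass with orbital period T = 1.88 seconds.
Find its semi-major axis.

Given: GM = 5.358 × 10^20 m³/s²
T = 1.88 seconds
GM = 5.358 × 10^20 m³/s²
Kepler's third law: a³ = GM T² / (4π²)
T² = 3.5344 s²
a³ = (5.358 × 10^20) × 3.5344 / (4π²) = 4.79688 × 10^19 m³
a = (a³)^(1/3) = 3.63345 × 10^6 m ≈ 3.633 × 10^6 m

Final answer: 3.633 × 10^6 m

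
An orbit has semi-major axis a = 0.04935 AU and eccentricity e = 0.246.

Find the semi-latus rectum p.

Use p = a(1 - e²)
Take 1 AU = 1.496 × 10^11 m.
a = 0.04935 AU = 7.38276 × 10^9 m
e = 0.246,  e² = 0.060516,  1 − e² = 0.939484
p = a(1 − e²) = 7.38276 × 10^9 m × 0.939484 = 6.93598 × 10^9 m ≈ 0.04636 AU

Final answer: p = 0.04636 AU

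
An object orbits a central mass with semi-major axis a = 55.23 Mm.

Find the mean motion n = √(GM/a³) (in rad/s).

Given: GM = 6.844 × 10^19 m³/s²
a = 55.23 Mm = 5.523 × 10^7 m
GM = 6.844 × 10^19 m³/s²
a³ = 1.68471 × 10^23 m³
GM/a³ = (6.844 × 10^19) / (1.68471 × 10^23) = 0.000406242 s⁻²
n = √(GM/a³) = 0.0201554 rad/s ≈ 0.02016 rad/s

Final answer: n = 0.02016 rad/s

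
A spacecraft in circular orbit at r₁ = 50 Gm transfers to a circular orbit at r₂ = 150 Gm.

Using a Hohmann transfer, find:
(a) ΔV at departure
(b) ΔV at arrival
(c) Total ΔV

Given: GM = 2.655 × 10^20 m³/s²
r₁ = 50 Gm = 5 × 10^10 m
r₂ = 150 Gm = 1.5 × 10^11 m
GM = 2.655 × 10^20 m³/s²
Transfer ellipse: a_t = (r₁ + r₂)/2 = 1 × 10^11 m
Circular speed at r₁: v₁ = √(GM/r₁) = 72869.7 m/s
Transfer speed at r₁ (periapsis): v₁ₜ = √(GM(2/r₁ − 1/a_t)) = 89246.8 m/s
(a) ΔV₁ = v₁ₜ − v₁ = 16377.1 m/s ≈ 16.38 km/s
Circular speed at r₂: v₂ = √(GM/r₂) = 42071.4 m/s
Transfer speed at r₂ (apoapsis): v₂ₜ = √(GM(2/r₂ − 1/a_t)) = 29748.9 m/s
(b) ΔV₂ = v₂ − v₂ₜ = 12322.4 m/s ≈ 12.32 km/s
(c) ΔV_total = ΔV₁ + ΔV₂ = 28699.5 m/s ≈ 28.7 km/s

Final answer:
(a) ΔV₁ = 16.38 km/s
(b) ΔV₂ = 12.32 km/s
(c) ΔV_total = 28.7 km/s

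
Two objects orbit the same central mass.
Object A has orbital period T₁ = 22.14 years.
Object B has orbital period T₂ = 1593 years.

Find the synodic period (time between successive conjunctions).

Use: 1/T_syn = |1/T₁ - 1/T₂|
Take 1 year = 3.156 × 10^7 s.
T₁ = 22.14 years = 6.98738 × 10^8 s
T₂ = 1593 years = 5.02751 × 10^10 s
1/T₁ = 1.43115 × 10^-9 s⁻¹
1/T₂ = 1.98906 × 10^-11 s⁻¹
|1/T₁ − 1/T₂| = 1.41126 × 10^-9 s⁻¹
T_syn = 1 / |1/T₁ − 1/T₂| = 7.08587 × 10^8 s ≈ 22.45 years

Final answer: T_syn = 22.45 years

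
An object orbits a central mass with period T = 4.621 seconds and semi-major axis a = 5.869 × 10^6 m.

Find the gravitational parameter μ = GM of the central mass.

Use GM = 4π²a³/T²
T = 4.621 seconds
a = 5.869 × 10^6 m
a³ = 2.02159 × 10^20 m³
T² = 21.3536 s²
GM = 4π² × (2.02159 × 10^20) / 21.3536 = 3.73749 × 10^20 m³/s²
GM ≈ 3.737 × 10^20 m³/s²

Final answer: GM = 3.737 × 10^20 m³/s²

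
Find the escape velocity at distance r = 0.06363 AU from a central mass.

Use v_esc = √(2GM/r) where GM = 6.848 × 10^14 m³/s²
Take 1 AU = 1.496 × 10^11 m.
r = 0.06363 AU = 9.51905 × 10^9 m
GM = 6.848 × 10^14 m³/s²
2GM/r = 2 × (6.848 × 10^14) / (9.51905 × 10^9) = 143880 m²/s²
v_esc = √(2GM/r) = 379.315 m/s ≈ 379.3 m/s

Final answer: 379.3 m/s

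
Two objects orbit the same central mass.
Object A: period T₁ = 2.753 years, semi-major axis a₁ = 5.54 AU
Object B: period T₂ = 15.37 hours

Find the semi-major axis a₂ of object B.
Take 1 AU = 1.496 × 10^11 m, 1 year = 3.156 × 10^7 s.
T₁ = 2.753 years = 8.68847 × 10^7 s
T₂ = 15.37 hours = 55332 s
a₁ = 5.54 AU = 8.28784 × 10^11 m
Kepler's third law: (T₂/T₁)² = (a₂/a₁)³  ⇒  a₂ = a₁ (T₂/T₁)^(2/3)
T₂/T₁ = 0.000636844
(T₂/T₁)^(2/3) = 0.00740211
a₂ = 8.28784 × 10^11 m × 0.00740211 = 6.13475 × 10^9 m ≈ 0.04101 AU

Final answer: a₂ = 0.04101 AU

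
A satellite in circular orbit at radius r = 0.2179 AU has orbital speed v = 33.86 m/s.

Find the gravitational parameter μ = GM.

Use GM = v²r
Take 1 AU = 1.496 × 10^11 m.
r = 0.2179 AU = 3.25978 × 10^10 m
v = 33.86 m/s
v² = 1146.5 m²/s²
GM = v²r = 1146.5 × 3.25978 × 10^10 = 3.73734 × 10^13 m³/s²
GM ≈ 3.737 × 10^13 m³/s²

Final answer: GM = 3.737 × 10^13 m³/s²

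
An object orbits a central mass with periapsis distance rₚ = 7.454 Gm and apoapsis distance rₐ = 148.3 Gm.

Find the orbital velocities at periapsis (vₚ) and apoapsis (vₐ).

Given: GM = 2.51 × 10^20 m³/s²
rₚ = 7.454 Gm = 7.454 × 10^9 m
rₐ = 148.3 Gm = 1.483 × 10^11 m
GM = 2.51 × 10^20 m³/s²
a = (rₚ + rₐ)/2 = 7.7877 × 10^10 m
Vis-viva: v² = GM (2/r − 1/a)
vₚ² = 2.51 × 10^20 × (2.68312 × 10^-10 − 1.28408 × 10^-11) = 6.41234 × 10^10 m²/s²
vₚ = 253226 m/s ≈ 253.2 km/s
vₐ² = 2.51 × 10^20 × (1.34862 × 10^-11 − 1.28408 × 10^-11) = 1.61999 × 10^8 m²/s²
vₐ = 12727.9 m/s ≈ 12.73 km/s

Final answer: vₚ = 253.2 km/s, vₐ = 12.73 km/s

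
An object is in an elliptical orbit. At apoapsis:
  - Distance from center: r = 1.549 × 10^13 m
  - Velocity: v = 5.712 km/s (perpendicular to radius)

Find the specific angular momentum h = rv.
r = 1.549 × 10^13 m
v = 5.712 km/s = 5712 m/s
h = rv = 1.549 × 10^13 × 5712 = 8.84789 × 10^16 m²/s ≈ 8.848 × 10^16 m²/s

Final answer: h = 8.848 × 10^16 m²/s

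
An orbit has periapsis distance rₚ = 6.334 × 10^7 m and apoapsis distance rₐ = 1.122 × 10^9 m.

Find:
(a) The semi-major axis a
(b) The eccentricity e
rₚ = 6.334 × 10^7 m
rₐ = 1.122 × 10^9 m
(a) a = (rₚ + rₐ)/2 = 5.9267 × 10^8 m ≈ 5.927 × 10^8 m
(b) e = (rₐ − rₚ)/(rₐ + rₚ) = (1.05866 × 10^9) / (1.18534 × 10^9) = 0.893128

Final answer:
(a) a = 5.927 × 10^8 m
(b) e = 0.8931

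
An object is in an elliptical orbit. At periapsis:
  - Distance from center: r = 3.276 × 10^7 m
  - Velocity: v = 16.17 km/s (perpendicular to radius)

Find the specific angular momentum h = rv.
r = 3.276 × 10^7 m
v = 16.17 km/s = 16170 m/s
h = rv = 3.276 × 10^7 × 16170 = 5.29729 × 10^11 m²/s ≈ 5.297 × 10^11 m²/s

Final answer: h = 5.297 × 10^11 m²/s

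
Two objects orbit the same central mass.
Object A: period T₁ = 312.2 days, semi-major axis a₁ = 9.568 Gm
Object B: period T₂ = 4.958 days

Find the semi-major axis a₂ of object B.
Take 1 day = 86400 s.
T₁ = 312.2 days = 2.69741 × 10^7 s
T₂ = 4.958 days = 428371 s
a₁ = 9.568 Gm = 9.568 × 10^9 m
Kepler's third law: (T₂/T₁)² = (a₂/a₁)³  ⇒  a₂ = a₁ (T₂/T₁)^(2/3)
T₂/T₁ = 0.0158808
(T₂/T₁)^(2/3) = 0.0631804
a₂ = 9.568 × 10^9 m × 0.0631804 = 6.0451 × 10^8 m ≈ 604.5 Mm

Final answer: a₂ = 604.5 Mm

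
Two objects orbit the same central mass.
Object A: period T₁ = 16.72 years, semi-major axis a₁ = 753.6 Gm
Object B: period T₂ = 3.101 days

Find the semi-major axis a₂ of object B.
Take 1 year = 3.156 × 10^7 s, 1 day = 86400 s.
T₁ = 16.72 years = 5.27683 × 10^8 s
T₂ = 3.101 days = 267926 s
a₁ = 753.6 Gm = 7.536 × 10^11 m
Kepler's third law: (T₂/T₁)² = (a₂/a₁)³  ⇒  a₂ = a₁ (T₂/T₁)^(2/3)
T₂/T₁ = 0.000507741
(T₂/T₁)^(2/3) = 0.00636446
a₂ = 7.536 × 10^11 m × 0.00636446 = 4.79626 × 10^9 m ≈ 4.796 Gm

Final answer: a₂ = 4.796 Gm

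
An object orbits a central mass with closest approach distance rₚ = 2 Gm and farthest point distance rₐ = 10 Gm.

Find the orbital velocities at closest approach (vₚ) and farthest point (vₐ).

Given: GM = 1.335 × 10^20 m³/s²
rₚ = 2 Gm = 2 × 10^9 m
rₐ = 10 Gm = 1 × 10^10 m
GM = 1.335 × 10^20 m³/s²
a = (rₚ + rₐ)/2 = 6 × 10^9 m
Vis-viva: v² = GM (2/r − 1/a)
vₚ² = 1.335 × 10^20 × (1 × 10^-9 − 1.66667 × 10^-10) = 1.1125 × 10^11 m²/s²
vₚ = 333542 m/s ≈ 333.5 km/s
vₐ² = 1.335 × 10^20 × (2 × 10^-10 − 1.66667 × 10^-10) = 4.45 × 10^9 m²/s²
vₐ = 66708.3 m/s ≈ 66.71 km/s

Final answer: vₚ = 333.5 km/s, vₐ = 66.71 km/s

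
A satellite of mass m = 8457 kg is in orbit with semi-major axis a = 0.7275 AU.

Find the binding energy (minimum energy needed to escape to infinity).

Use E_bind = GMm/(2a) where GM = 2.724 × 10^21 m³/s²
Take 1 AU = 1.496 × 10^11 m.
a = 0.7275 AU = 1.08834 × 10^11 m
GM = 2.724 × 10^21 m³/s²
m = 8457 kg
GMm = 2.724 × 10^21 × 8457 = 2.30369 × 10^25 m³·kg/s²
2a = 2.17668 × 10^11 m
E_bind = GMm/(2a) = 1.05835 × 10^14 J ≈ 105.8 TJ

Final answer: 105.8 TJ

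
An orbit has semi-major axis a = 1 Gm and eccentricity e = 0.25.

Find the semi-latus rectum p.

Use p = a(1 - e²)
a = 1 Gm = 1 × 10^9 m
e = 0.25,  e² = 0.0625,  1 − e² = 0.9375
p = a(1 − e²) = 1 × 10^9 m × 0.9375 = 9.375 × 10^8 m ≈ 937.5 Mm

Final answer: p = 937.5 Mm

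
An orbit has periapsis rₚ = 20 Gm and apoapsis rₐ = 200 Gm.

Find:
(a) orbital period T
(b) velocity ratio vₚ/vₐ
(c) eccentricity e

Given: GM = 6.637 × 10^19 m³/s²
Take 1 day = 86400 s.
rₚ = 20 Gm = 2 × 10^10 m
rₐ = 200 Gm = 2 × 10^11 m
GM = 6.637 × 10^19 m³/s²
a = (rₚ + rₐ)/2 = 1.1 × 10^11 m
e = (rₐ − rₚ)/(rₐ + rₚ) = (1.8 × 10^11) / (2.2 × 10^11) = 0.818182
(a) a³ = 1.331 × 10^33 m³;  T = 2π √(a³/GM) = 2π × 4.4782 × 10^6 s = 2.81373 × 10^7 s ≈ 325.7 days
(b) vₚ/vₐ = rₐ/rₚ (angular momentum) = (2 × 10^11) / (2 × 10^10) = 10 ≈ 10
(c) e = 0.818182 ≈ 0.8182

Final answer:
(a) orbital period T = 325.7 days
(b) velocity ratio vₚ/vₐ = 10
(c) eccentricity e = 0.8182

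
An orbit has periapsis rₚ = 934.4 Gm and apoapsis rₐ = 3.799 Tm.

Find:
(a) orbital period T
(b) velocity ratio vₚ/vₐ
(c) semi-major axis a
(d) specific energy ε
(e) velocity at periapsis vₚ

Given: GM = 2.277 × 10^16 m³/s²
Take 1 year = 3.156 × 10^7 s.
rₚ = 934.4 Gm = 9.344 × 10^11 m
rₐ = 3.799 Tm = 3.799 × 10^12 m
GM = 2.277 × 10^16 m³/s²
a = (rₚ + rₐ)/2 = 2.3667 × 10^12 m
e = (rₐ − rₚ)/(rₐ + rₚ) = (2.8646 × 10^12) / (4.7334 × 10^12) = 0.605189
(a) a³ = 1.32565 × 10^37 m³;  T = 2π √(a³/GM) = 2π × 2.41287 × 10^10 s = 1.51605 × 10^11 s ≈ 4804 years
(b) vₚ/vₐ = rₐ/rₚ (angular momentum) = (3.799 × 10^12) / (9.344 × 10^11) = 4.06571 ≈ 4.066
(c) a = 2.3667 × 10^12 m ≈ 2.367 Tm
(d) 2a = 4.7334 × 10^12 m;  ε = −GM/(2a) = -4810.5 J/kg ≈ -4.81 kJ/kg
(e) vₚ² = GM (2/rₚ − 1/a) = 2.277 × 10^16 × (2.14041 × 10^-12 − 4.22529 × 10^-13) = 39116.2 m²/s²;  vₚ = 197.778 m/s ≈ 197.8 m/s

Final answer:
(a) orbital period T = 4804 years
(b) velocity ratio vₚ/vₐ = 4.066
(c) semi-major axis a = 2.367 Tm
(d) specific energy ε = -4.81 kJ/kg
(e) velocity at periapsis vₚ = 197.8 m/s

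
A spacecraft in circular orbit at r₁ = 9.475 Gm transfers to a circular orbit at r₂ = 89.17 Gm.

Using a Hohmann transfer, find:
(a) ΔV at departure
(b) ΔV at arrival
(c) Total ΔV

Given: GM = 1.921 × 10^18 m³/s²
r₁ = 9.475 Gm = 9.475 × 10^9 m
r₂ = 89.17 Gm = 8.917 × 10^10 m
GM = 1.921 × 10^18 m³/s²
Transfer ellipse: a_t = (r₁ + r₂)/2 = 4.93225 × 10^10 m
Circular speed at r₁: v₁ = √(GM/r₁) = 14238.8 m/s
Transfer speed at r₁ (periapsis): v₁ₜ = √(GM(2/r₁ − 1/a_t)) = 19145.2 m/s
(a) ΔV₁ = v₁ₜ − v₁ = 4906.42 m/s ≈ 4.906 km/s
Circular speed at r₂: v₂ = √(GM/r₂) = 4641.46 m/s
Transfer speed at r₂ (apoapsis): v₂ₜ = √(GM(2/r₂ − 1/a_t)) = 2034.33 m/s
(b) ΔV₂ = v₂ − v₂ₜ = 2607.13 m/s ≈ 2.607 km/s
(c) ΔV_total = ΔV₁ + ΔV₂ = 7513.55 m/s ≈ 7.514 km/s

Final answer:
(a) ΔV₁ = 4.906 km/s
(b) ΔV₂ = 2.607 km/s
(c) ΔV_total = 7.514 km/s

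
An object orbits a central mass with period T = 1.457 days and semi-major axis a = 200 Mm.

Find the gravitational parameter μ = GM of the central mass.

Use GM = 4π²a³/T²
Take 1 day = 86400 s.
T = 1.457 days = 125885 s
a = 200 Mm = 2 × 10^8 m
a³ = 8 × 10^24 m³
T² = 1.5847 × 10^10 s²
GM = 4π² × (8 × 10^24) / (1.5847 × 10^10) = 1.99298 × 10^16 m³/s²
GM ≈ 1.993 × 10^16 m³/s²

Final answer: GM = 1.993 × 10^16 m³/s²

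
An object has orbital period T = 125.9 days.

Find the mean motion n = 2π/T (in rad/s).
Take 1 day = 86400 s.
T = 125.9 days = 1.08778 × 10^7 s
n = 2π / (1.08778 × 10^7 s) = 5.77618 × 10^-7 rad/s ≈ 5.776 × 10^-7 rad/s

Final answer: n = 5.776 × 10^-7 rad/s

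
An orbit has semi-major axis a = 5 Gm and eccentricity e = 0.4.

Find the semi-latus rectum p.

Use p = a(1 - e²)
a = 5 Gm = 5 × 10^9 m
e = 0.4,  e² = 0.16,  1 − e² = 0.84
p = a(1 − e²) = 5 × 10^9 m × 0.84 = 4.2 × 10^9 m ≈ 4.2 Gm

Final answer: p = 4.2 Gm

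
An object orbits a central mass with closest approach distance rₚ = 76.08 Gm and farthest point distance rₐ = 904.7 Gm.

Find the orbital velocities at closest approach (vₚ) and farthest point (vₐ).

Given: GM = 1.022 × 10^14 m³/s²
rₚ = 76.08 Gm = 7.608 × 10^10 m
rₐ = 904.7 Gm = 9.047 × 10^11 m
GM = 1.022 × 10^14 m³/s²
a = (rₚ + rₐ)/2 = 4.9039 × 10^11 m
Vis-viva: v² = GM (2/r − 1/a)
vₚ² = 1.022 × 10^14 × (2.62881 × 10^-11 − 2.03919 × 10^-12) = 2478.24 m²/s²
vₚ = 49.7819 m/s ≈ 49.78 m/s
vₐ² = 1.022 × 10^14 × (2.21068 × 10^-12 − 2.03919 × 10^-12) = 17.5257 m²/s²
vₐ = 4.18637 m/s ≈ 4.186 m/s

Final answer: vₚ = 49.78 m/s, vₐ = 4.186 m/s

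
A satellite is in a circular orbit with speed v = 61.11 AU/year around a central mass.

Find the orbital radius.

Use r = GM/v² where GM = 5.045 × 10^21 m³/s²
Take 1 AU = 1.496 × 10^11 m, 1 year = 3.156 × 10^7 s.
v = 61.11 AU/year = 289672 m/s
GM = 5.045 × 10^21 m³/s²
v² = 8.391 × 10^10 m²/s²
r = GM/v² = (5.045 × 10^21) / (8.391 × 10^10) = 6.01239 × 10^10 m ≈ 0.4019 AU

Final answer: 0.4019 AU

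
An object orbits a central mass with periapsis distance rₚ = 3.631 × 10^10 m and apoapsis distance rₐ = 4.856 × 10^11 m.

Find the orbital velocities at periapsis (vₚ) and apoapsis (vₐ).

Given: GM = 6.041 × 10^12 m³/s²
rₚ = 3.631 × 10^10 m
rₐ = 4.856 × 10^11 m
GM = 6.041 × 10^12 m³/s²
a = (rₚ + rₐ)/2 = 2.60955 × 10^11 m
Vis-viva: v² = GM (2/r − 1/a)
vₚ² = 6.041 × 10^12 × (5.50812 × 10^-11 − 3.83208 × 10^-12) = 309.596 m²/s²
vₚ = 17.5953 m/s ≈ 17.6 m/s
vₐ² = 6.041 × 10^12 × (4.11862 × 10^-12 − 3.83208 × 10^-12) = 1.73097 m²/s²
vₐ = 1.31567 m/s ≈ 1.316 m/s

Final answer: vₚ = 17.6 m/s, vₐ = 1.316 m/s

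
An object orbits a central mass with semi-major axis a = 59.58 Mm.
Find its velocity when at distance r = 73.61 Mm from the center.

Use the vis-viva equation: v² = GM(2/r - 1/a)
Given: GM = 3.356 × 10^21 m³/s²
a = 59.58 Mm = 5.958 × 10^7 m
r = 73.61 Mm = 7.361 × 10^7 m
GM = 3.356 × 10^21 m³/s²
2/r − 1/a = 2.71702 × 10^-8 − 1.67842 × 10^-8 = 1.03861 × 10^-8 m⁻¹
v² = GM (2/r − 1/a) = 3.48556 × 10^13 m²/s²
v = 5.90387 × 10^6 m/s ≈ 5904 km/s

Final answer: 5904 km/s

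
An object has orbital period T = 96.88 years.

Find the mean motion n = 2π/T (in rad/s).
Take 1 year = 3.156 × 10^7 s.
T = 96.88 years = 3.05753 × 10^9 s
n = 2π / (3.05753 × 10^9 s) = 2.05499 × 10^-9 rad/s ≈ 2.055 × 10^-9 rad/s

Final answer: n = 2.055 × 10^-9 rad/s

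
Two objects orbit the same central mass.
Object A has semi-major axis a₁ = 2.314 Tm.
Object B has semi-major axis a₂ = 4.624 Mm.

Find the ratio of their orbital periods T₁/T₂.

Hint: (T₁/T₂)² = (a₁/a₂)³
a₁ = 2.314 Tm = 2.314 × 10^12 m
a₂ = 4.624 Mm = 4.624 × 10^6 m
a₁/a₂ = 500433
T₁/T₂ = (a₁/a₂)^(3/2) = (500433)^1.5 = 3.54012 × 10^8

Final answer: T₁/T₂ = 3.54 × 10^8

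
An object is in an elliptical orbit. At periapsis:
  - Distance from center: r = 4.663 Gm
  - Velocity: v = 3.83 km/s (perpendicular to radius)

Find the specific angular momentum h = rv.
r = 4.663 Gm = 4.663 × 10^9 m
v = 3.83 km/s = 3830 m/s
h = rv = 4.663 × 10^9 × 3830 = 1.78593 × 10^13 m²/s ≈ 1.786 × 10^13 m²/s

Final answer: h = 1.786 × 10^13 m²/s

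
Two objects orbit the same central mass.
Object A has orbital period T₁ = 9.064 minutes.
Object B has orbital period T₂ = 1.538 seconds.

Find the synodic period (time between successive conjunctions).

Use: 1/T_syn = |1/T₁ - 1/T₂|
T₁ = 9.064 minutes = 543.84 s
T₂ = 1.538 seconds
1/T₁ = 0.00183878 s⁻¹
1/T₂ = 0.650195 s⁻¹
|1/T₁ − 1/T₂| = 0.648356 s⁻¹
T_syn = 1 / |1/T₁ − 1/T₂| = 1.54236 s ≈ 1.542 seconds

Final answer: T_syn = 1.542 seconds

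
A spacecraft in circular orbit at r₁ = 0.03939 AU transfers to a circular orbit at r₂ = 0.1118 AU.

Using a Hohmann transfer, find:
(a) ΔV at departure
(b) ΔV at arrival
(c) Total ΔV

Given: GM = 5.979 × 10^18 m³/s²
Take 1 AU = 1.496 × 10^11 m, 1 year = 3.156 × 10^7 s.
r₁ = 0.03939 AU = 5.89274 × 10^9 m
r₂ = 0.1118 AU = 1.67253 × 10^10 m
GM = 5.979 × 10^18 m³/s²
Transfer ellipse: a_t = (r₁ + r₂)/2 = 1.1309 × 10^10 m
Circular speed at r₁: v₁ = √(GM/r₁) = 31853.4 m/s
Transfer speed at r₁ (periapsis): v₁ₜ = √(GM(2/r₁ − 1/a_t)) = 38737.3 m/s
(a) ΔV₁ = v₁ₜ − v₁ = 6883.97 m/s ≈ 1.452 AU/year
Circular speed at r₂: v₂ = √(GM/r₂) = 18907.2 m/s
Transfer speed at r₂ (apoapsis): v₂ₜ = √(GM(2/r₂ − 1/a_t)) = 13648.2 m/s
(b) ΔV₂ = v₂ − v₂ₜ = 5259.06 m/s ≈ 1.109 AU/year
(c) ΔV_total = ΔV₁ + ΔV₂ = 12143 m/s ≈ 2.562 AU/year

Final answer:
(a) ΔV₁ = 1.452 AU/year
(b) ΔV₂ = 1.109 AU/year
(c) ΔV_total = 2.562 AU/year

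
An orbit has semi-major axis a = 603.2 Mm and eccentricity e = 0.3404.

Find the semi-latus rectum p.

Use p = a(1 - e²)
a = 603.2 Mm = 6.032 × 10^8 m
e = 0.3404,  e² = 0.115872,  1 − e² = 0.884128
p = a(1 − e²) = 6.032 × 10^8 m × 0.884128 = 5.33306 × 10^8 m ≈ 533.3 Mm

Final answer: p = 533.3 Mm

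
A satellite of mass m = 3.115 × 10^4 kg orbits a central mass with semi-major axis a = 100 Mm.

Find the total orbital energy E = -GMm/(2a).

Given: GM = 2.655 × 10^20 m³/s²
a = 100 Mm = 1 × 10^8 m
GM = 2.655 × 10^20 m³/s²
2a = 2 × 10^8 m
GMm = 2.655 × 10^20 × 31150 = 8.27032 × 10^24 m³·kg/s²
E = −GMm/(2a) = -4.13516 × 10^16 J ≈ -41.35 PJ

Final answer: -41.35 PJ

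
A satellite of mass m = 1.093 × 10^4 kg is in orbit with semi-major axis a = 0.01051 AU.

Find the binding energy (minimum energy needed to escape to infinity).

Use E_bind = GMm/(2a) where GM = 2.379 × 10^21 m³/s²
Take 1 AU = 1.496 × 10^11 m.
a = 0.01051 AU = 1.5723 × 10^9 m
GM = 2.379 × 10^21 m³/s²
m = 1.093 × 10^4 kg
GMm = 2.379 × 10^21 × 10930 = 2.60025 × 10^25 m³·kg/s²
2a = 3.14459 × 10^9 m
E_bind = GMm/(2a) = 8.26895 × 10^15 J ≈ 8.269 PJ

Final answer: 8.269 PJ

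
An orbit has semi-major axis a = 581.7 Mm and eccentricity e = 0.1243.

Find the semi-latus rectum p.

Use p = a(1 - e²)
a = 581.7 Mm = 5.817 × 10^8 m
e = 0.1243,  e² = 0.0154505,  1 − e² = 0.98455
p = a(1 − e²) = 5.817 × 10^8 m × 0.98455 = 5.72712 × 10^8 m ≈ 572.7 Mm

Final answer: p = 572.7 Mm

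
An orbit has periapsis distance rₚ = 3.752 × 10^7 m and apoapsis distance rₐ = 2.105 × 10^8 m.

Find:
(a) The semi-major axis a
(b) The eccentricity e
rₚ = 3.752 × 10^7 m
rₐ = 2.105 × 10^8 m
(a) a = (rₚ + rₐ)/2 = 1.2401 × 10^8 m ≈ 1.24 × 10^8 m
(b) e = (rₐ − rₚ)/(rₐ + rₚ) = (1.7298 × 10^8) / (2.4802 × 10^8) = 0.697444

Final answer:
(a) a = 1.24 × 10^8 m
(b) e = 0.6974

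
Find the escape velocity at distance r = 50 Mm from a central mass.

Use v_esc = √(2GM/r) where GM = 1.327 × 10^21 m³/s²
r = 50 Mm = 5 × 10^7 m
GM = 1.327 × 10^21 m³/s²
2GM/r = 2 × (1.327 × 10^21) / (5 × 10^7) = 5.308 × 10^13 m²/s²
v_esc = √(2GM/r) = 7.2856 × 10^6 m/s ≈ 7286 km/s

Final answer: 7286 km/s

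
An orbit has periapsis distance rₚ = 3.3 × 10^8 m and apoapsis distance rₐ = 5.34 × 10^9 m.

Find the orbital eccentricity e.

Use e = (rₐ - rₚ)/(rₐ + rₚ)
rₚ = 3.3 × 10^8 m
rₐ = 5.34 × 10^9 m
rₐ − rₚ = 5.01 × 10^9 m
rₐ + rₚ = 5.67 × 10^9 m
e = (rₐ − rₚ)/(rₐ + rₚ) = 0.883598

Final answer: e = 0.8836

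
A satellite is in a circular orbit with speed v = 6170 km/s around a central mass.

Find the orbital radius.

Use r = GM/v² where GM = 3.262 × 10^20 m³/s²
v = 6170 km/s = 6.17 × 10^6 m/s
GM = 3.262 × 10^20 m³/s²
v² = 3.80689 × 10^13 m²/s²
r = GM/v² = (3.262 × 10^20) / (3.80689 × 10^13) = 8.56867 × 10^6 m ≈ 8.569 × 10^6 m

Final answer: 8.569 × 10^6 m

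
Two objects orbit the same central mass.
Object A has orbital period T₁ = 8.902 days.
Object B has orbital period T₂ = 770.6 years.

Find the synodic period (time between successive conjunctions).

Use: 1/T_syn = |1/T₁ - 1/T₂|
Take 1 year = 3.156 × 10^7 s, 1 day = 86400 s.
T₁ = 8.902 days = 769133 s
T₂ = 770.6 years = 2.43201 × 10^10 s
1/T₁ = 1.30017 × 10^-6 s⁻¹
1/T₂ = 4.11182 × 10^-11 s⁻¹
|1/T₁ − 1/T₂| = 1.30012 × 10^-6 s⁻¹
T_syn = 1 / |1/T₁ − 1/T₂| = 769157 s ≈ 8.902 days

Final answer: T_syn = 8.902 days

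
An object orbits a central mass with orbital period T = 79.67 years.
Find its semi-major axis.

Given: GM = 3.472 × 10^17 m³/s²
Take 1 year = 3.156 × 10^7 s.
T = 79.67 years = 2.51439 × 10^9 s
GM = 3.472 × 10^17 m³/s²
Kepler's third law: a³ = GM T² / (4π²)
T² = 6.32213 × 10^18 s²
a³ = (3.472 × 10^17) × (6.32213 × 10^18) / (4π²) = 5.56011 × 10^34 m³
a = (a³)^(1/3) = 3.81676 × 10^11 m ≈ 381.7 Gm

Final answer: 381.7 Gm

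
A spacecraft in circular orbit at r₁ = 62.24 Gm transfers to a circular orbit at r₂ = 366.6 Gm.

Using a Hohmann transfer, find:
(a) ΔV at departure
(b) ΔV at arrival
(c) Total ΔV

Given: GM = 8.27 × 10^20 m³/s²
r₁ = 62.24 Gm = 6.224 × 10^10 m
r₂ = 366.6 Gm = 3.666 × 10^11 m
GM = 8.27 × 10^20 m³/s²
Transfer ellipse: a_t = (r₁ + r₂)/2 = 2.1442 × 10^11 m
Circular speed at r₁: v₁ = √(GM/r₁) = 115270 m/s
Transfer speed at r₁ (periapsis): v₁ₜ = √(GM(2/r₁ − 1/a_t)) = 150724 m/s
(a) ΔV₁ = v₁ₜ − v₁ = 35453.3 m/s ≈ 35.45 km/s
Circular speed at r₂: v₂ = √(GM/r₂) = 47495.9 m/s
Transfer speed at r₂ (apoapsis): v₂ₜ = √(GM(2/r₂ − 1/a_t)) = 25589.3 m/s
(b) ΔV₂ = v₂ − v₂ₜ = 21906.6 m/s ≈ 21.91 km/s
(c) ΔV_total = ΔV₁ + ΔV₂ = 57359.9 m/s ≈ 57.36 km/s

Final answer:
(a) ΔV₁ = 35.45 km/s
(b) ΔV₂ = 21.91 km/s
(c) ΔV_total = 57.36 km/s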